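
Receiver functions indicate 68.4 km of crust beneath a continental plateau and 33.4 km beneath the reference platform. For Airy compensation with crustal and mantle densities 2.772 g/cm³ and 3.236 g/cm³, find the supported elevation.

Excess crust Δ = 68.4 km − 33.4 km = 35 km, split between elevation h and root r with h + r = Δ.
Airy balance ρ_c h = (ρ_m − ρ_c) r gives r = h ρ_c/(ρ_m − ρ_c), so h (1 + ρ_c/(ρ_m − ρ_c)) = Δ, i.e. h = Δ (ρ_m − ρ_c)/ρ_m.
h = 35 km × 0.464/3.236 = 5.02 km.

5.02 km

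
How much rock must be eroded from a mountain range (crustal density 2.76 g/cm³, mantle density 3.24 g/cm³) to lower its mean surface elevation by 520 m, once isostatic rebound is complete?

Net drop Δ = e − u = e − e ρ_c/ρ_m = e (ρ_m − ρ_c)/ρ_m.
e = Δ ρ_m/(ρ_m − ρ_c) = 520 m × 3.24/0.48 = 3510 m.

3510 m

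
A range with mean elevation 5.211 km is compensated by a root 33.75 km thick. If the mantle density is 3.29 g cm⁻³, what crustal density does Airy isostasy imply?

2.85 g cm⁻³

ρ_c h = (ρ_m − ρ_c) r → ρ_c (h + r) = ρ_m r → ρ_c = ρ_m r / (h + r).
ρ_c = 3.29 × 33.75 km / (5.211 km + 33.75 km) = 2.85 g cm⁻³.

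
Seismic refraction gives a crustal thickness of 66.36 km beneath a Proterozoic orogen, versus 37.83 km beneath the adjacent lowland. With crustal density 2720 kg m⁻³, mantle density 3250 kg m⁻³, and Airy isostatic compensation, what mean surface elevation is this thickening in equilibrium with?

4.65 km

Excess crust Δ = 66.36 km − 37.83 km = 28.53 km, split between elevation h and root r with h + r = Δ.
Airy balance ρ_c h = (ρ_m − ρ_c) r gives r = h ρ_c/(ρ_m − ρ_c), so h (1 + ρ_c/(ρ_m − ρ_c)) = Δ, i.e. h = Δ (ρ_m − ρ_c)/ρ_m.
h = 28.53 km × 530/3250 = 4.65 km.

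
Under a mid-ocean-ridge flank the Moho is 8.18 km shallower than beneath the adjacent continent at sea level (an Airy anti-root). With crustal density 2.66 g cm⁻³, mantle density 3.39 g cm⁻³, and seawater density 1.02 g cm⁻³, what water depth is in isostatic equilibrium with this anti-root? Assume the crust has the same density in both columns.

3.64 km

Replacing a thickness d of crust by seawater at the top must be balanced by replacing crust with mantle at the base: d (ρ_c − ρ_w) = a (ρ_m − ρ_c).
d = a (ρ_m − ρ_c)/(ρ_c − ρ_w) = 8.18 km × 0.73/1.64 = 3.64 km.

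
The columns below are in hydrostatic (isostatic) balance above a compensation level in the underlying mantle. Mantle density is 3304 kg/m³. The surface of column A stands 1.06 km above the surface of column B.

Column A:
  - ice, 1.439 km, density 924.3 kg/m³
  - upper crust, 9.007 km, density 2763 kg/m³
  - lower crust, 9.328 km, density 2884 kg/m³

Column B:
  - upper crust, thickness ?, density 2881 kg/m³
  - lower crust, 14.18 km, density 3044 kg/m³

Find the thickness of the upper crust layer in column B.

Take the compensation level at the base of the deeper column (depth z_c below the surface of column A) and equate Σ ρ_i t_i down to z_c; mantle fills any gap and the z_c terms cancel.
Column A: 1.439×924.3 + 9.007×2763 + 9.328×2884 + (z_c − 19.774)×3304
Column B: 1.06×0 + x×2881 + 14.18×3044 + (z_c − 1.06 − 14.18 − x)×3304
The z_c×3304 term appears on both sides and cancels. Collect the known terms of each column as K = Σ(ρt)_known − 3304 × (depth of known layers): K_A = 53118.3607 − 3304×19.774 = −12214.9353; K_B = 43163.92 − 3304×(1.06 + 14.18) = −7189.04.
Balance: K_A = K_B − x×(3304 − 2881), so x = (K_B − K_A)/(3304 − 2881) = 5025.9/423 = 11.9 km.

11.9 km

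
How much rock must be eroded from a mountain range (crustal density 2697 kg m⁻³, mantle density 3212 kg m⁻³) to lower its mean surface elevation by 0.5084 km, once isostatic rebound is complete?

3.17 km

Net drop Δ = e − u = e − e ρ_c/ρ_m = e (ρ_m − ρ_c)/ρ_m.
e = Δ ρ_m/(ρ_m − ρ_c) = 0.5084 km × 3212/515 = 3.17 km.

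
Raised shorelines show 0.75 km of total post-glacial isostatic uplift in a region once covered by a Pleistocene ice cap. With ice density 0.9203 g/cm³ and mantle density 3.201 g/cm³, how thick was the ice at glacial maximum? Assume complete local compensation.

u = t ρ_ice/ρ_m → t = u ρ_m/ρ_ice = 0.75 km × 3.201/0.9203 = 2.61 km.

2.61 km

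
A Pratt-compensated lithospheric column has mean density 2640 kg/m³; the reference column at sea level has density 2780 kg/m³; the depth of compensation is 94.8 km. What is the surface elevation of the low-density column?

ρ_ref D = ρ (D + h) → h = D (ρ_ref − ρ)/ρ.
h = 94.8 km × (2780 − 2640)/2640 = 5.03 km.

5.03 km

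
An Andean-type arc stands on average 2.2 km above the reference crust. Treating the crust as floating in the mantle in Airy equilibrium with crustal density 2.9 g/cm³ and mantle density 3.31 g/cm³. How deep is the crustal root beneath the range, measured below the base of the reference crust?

15.6 km

Isostatic balance requires: the weight of the topography is balanced by the buoyancy of the root, ρ_c h = (ρ_m − ρ_c) r.
r = h · ρ_c / (ρ_m − ρ_c) = 2.2 km × 2.9 / (3.31 − 2.9) = 15.6 km.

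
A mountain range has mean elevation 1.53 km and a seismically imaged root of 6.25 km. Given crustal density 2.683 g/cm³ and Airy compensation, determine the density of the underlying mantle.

3.34 g/cm³

Airy balance: ρ_c h = (ρ_m − ρ_c) r → ρ_m = ρ_c (1 + h/r).
ρ_m = 2.683 × (1 + 1.53 km/6.25 km) = 3.34 g/cm³.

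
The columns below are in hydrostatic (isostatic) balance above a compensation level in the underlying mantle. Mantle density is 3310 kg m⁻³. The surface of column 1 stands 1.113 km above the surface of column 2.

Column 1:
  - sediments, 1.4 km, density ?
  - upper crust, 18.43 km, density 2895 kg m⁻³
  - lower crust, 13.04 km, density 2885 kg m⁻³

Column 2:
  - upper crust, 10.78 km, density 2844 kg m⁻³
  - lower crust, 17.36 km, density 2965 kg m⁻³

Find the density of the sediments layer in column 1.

Take the compensation level at the base of the deeper column (depth z_c below the surface of column 1) and equate Σ ρ_i t_i down to z_c; mantle fills any gap and the z_c terms cancel.
Column 1: 1.4×ρ + 18.43×2895 + 13.04×2885 + (z_c − 32.87)×3310
Column 2: 1.113×0 + 10.78×2844 + 17.36×2965 + (z_c − 1.113 − 28.14)×3310
The z_c×3310 term appears on both sides and cancels. Collect the known terms of each column as K = Σ(ρt)_known − 3310 × (depth of known layers): K_1 = 90975.25 − 3310×32.87 = −17824.45; K_2 = 82130.72 − 3310×(1.113 + 28.14) = −14696.71.
Balance: K_1 + 1.4×ρ = K_2, so ρ = (K_2 − K_1)/1.4 = 3127.74/1.4 = 2230 kg m⁻³.

2230 kg m⁻³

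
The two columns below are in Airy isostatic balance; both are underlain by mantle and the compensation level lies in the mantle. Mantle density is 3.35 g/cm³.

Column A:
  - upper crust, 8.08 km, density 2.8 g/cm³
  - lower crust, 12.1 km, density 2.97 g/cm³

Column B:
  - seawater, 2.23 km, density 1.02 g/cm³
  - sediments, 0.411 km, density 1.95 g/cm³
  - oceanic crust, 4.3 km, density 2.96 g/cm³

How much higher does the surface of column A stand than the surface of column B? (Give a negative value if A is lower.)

0.476 km

For any compensation level in the mantle, the mantle terms cancel and isostasy reduces to e = (Σt_A − Σt_B) − (Σ(ρt)_A − Σ(ρt)_B) / ρ_m.
Σt_A = 20.18 km; Σt_B = 6.941 km; Σ(ρt)_A = 58.561; Σ(ρt)_B = 15.80405 (in km·g/cm³).
e = (20.18 − 6.941) − (58.561 − 15.80405) / 3.35 = 0.476 km.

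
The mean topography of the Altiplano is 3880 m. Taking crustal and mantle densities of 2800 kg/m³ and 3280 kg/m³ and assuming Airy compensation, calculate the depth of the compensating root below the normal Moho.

22600 m

In Airy isostatic equilibrium: the weight of the topography is balanced by the buoyancy of the root, ρ_c h = (ρ_m − ρ_c) r.
r = h · ρ_c / (ρ_m − ρ_c) = 3880 m × 2800 / (3280 − 2800) = 22600 m.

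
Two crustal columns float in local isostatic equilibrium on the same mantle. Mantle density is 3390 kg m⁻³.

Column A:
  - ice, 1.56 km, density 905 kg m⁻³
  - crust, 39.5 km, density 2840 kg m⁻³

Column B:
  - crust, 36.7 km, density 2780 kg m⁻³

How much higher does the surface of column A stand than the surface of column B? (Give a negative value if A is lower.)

0.948 km

For any compensation level in the mantle, the mantle terms cancel and isostasy reduces to e = (Σt_A − Σt_B) − (Σ(ρt)_A − Σ(ρt)_B) / ρ_m.
Σt_A = 41.06 km; Σt_B = 36.7 km; Σ(ρt)_A = 113591.8; Σ(ρt)_B = 102026 (in km·kg m⁻³).
e = (41.06 − 36.7) − (113591.8 − 102026) / 3390 = 0.948 km.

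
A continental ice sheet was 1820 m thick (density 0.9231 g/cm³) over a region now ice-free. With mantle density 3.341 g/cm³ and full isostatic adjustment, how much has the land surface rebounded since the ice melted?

Removing the load lets mantle flow back in; uplift u satisfies ρ_ice t = ρ_m u.
u = t ρ_ice/ρ_m = 1820 m × 0.9231/3.341 = 503 m.

503 m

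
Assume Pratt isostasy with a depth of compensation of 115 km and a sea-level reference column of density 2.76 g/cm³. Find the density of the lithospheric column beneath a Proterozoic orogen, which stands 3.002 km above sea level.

Pratt balance: ρ_ref D = ρ (D + h).
ρ = ρ_ref D/(D + h) = 2.76 × 115 km/(115 km + 3.002 km) = 2.69 g/cm³.

2.69 g/cm³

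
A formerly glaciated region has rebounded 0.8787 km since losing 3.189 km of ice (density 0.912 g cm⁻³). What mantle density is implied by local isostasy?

3.31 g cm⁻³

ρ_m = ρ_ice t / u = 0.912 × 3.189 km/0.8787 km = 3.31 g cm⁻³.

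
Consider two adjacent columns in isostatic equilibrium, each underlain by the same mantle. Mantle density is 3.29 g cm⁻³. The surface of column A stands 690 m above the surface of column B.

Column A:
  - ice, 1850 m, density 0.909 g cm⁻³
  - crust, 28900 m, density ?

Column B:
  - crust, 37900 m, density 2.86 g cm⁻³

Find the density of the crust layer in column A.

Take the compensation level at the base of the deeper column (depth z_c below the surface of column A) and equate Σ ρ_i t_i down to z_c; mantle fills any gap and the z_c terms cancel.
Column A: 1850×0.909 + 28900×ρ + (z_c − 30750)×3.29
Column B: 690×0 + 37900×2.86 + (z_c − 690 − 37900)×3.29
The z_c×3.29 term appears on both sides and cancels. Collect the known terms of each column as K = Σ(ρt)_known − 3.29 × (depth of known layers): K_A = 1681.65 − 3.29×30750 = −99485.85; K_B = 108394 − 3.29×(690 + 37900) = −18567.1.
Balance: K_A + 28900×ρ = K_B, so ρ = (K_B − K_A)/28900 = 80918.8/28900 = 2.8 g cm⁻³.

2.8 g cm⁻³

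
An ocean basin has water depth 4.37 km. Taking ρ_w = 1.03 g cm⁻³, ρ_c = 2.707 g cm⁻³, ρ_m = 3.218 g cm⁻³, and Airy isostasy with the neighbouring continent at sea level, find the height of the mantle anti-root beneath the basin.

In Airy isostatic equilibrium: replacing crust with seawater at the top is compensated by replacing crust with mantle at the base: d (ρ_c − ρ_w) = a (ρ_m − ρ_c).
a = d (ρ_c − ρ_w)/(ρ_m − ρ_c) = 4.37 km × 1.677/0.511 = 14.3 km.

14.3 km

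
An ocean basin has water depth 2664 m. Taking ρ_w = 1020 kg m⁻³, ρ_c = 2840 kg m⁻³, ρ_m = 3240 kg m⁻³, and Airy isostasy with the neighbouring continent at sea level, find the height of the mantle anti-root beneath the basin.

12100 m

Balancing pressure at the compensation depth: replacing crust with seawater at the top is compensated by replacing crust with mantle at the base: d (ρ_c − ρ_w) = a (ρ_m − ρ_c).
a = d (ρ_c − ρ_w)/(ρ_m − ρ_c) = 2664 m × 1820/400 = 12100 m.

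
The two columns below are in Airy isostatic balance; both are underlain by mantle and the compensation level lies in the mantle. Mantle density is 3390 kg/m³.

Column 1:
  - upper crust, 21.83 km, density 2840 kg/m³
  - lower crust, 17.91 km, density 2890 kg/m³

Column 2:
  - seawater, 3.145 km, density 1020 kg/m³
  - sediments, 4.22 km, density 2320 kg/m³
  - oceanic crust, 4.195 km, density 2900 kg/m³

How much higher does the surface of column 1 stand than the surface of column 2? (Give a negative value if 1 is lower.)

For any compensation level in the mantle, the mantle terms cancel and isostasy reduces to e = (Σt_1 − Σt_2) − (Σ(ρt)_1 − Σ(ρt)_2) / ρ_m.
Σt_1 = 39.74 km; Σt_2 = 11.56 km; Σ(ρt)_1 = 113757.1; Σ(ρt)_2 = 25163.8 (in km·kg/m³).
e = (39.74 − 11.56) − (113757.1 − 25163.8) / 3390 = 2.05 km.

2.05 km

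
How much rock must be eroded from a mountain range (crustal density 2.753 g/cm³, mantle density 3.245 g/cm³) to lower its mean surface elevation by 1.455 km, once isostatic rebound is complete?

Net drop Δ = e − u = e − e ρ_c/ρ_m = e (ρ_m − ρ_c)/ρ_m.
e = Δ ρ_m/(ρ_m − ρ_c) = 1.455 km × 3.245/0.492 = 9.6 km.

9.6 km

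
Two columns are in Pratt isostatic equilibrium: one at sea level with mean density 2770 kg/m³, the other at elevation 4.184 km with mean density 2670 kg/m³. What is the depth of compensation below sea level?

112 km

ρ_ref D = ρ (D + h) → D (ρ_ref − ρ) = ρ h.
D = ρ h/(ρ_ref − ρ) = 2670 × 4.184 km/(2770 − 2670) = 112 km.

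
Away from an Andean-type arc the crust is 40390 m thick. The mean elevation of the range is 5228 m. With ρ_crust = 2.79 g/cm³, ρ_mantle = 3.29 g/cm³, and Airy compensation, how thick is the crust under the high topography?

Root depth r = h ρ_c / (ρ_m − ρ_c) = 5228 m × 2.79 / 0.5 = 29170 m.
Total thickness = T + h + r = 40390 m + 5228 m + 29170 m = 74800 m.

74800 m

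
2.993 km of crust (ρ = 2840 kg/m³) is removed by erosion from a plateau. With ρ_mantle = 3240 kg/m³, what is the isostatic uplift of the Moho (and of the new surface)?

2.62 km

Unloading: uplift u = e ρ_c/ρ_m = 2.993 km × 2840/3240 = 2.62 km.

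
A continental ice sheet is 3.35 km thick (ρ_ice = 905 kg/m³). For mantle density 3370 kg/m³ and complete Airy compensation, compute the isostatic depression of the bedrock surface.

0.9 km

Balancing pressure at the compensation depth: the ice load ρ_ice t is balanced by mantle displaced below, ρ_m s.
s = t ρ_ice / ρ_m = 3.35 km × 905/3370 = 0.9 km.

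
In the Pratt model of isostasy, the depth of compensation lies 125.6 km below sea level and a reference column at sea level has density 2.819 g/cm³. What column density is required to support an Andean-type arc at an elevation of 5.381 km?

Pratt balance: ρ_ref D = ρ (D + h).
ρ = ρ_ref D/(D + h) = 2.819 × 125.6 km/(125.6 km + 5.381 km) = 2.7 g/cm³.

2.7 g/cm³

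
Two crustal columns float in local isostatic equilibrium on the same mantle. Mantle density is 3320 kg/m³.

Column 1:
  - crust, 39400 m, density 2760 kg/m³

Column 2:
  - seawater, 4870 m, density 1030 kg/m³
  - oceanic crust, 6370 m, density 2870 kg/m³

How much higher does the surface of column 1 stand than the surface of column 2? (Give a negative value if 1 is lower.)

2420 m

For any compensation level in the mantle, the mantle terms cancel and isostasy reduces to e = (Σt_1 − Σt_2) − (Σ(ρt)_1 − Σ(ρt)_2) / ρ_m.
Σt_1 = 39400 m; Σt_2 = 11240 m; Σ(ρt)_1 = 108744000; Σ(ρt)_2 = 23298000 (in m·kg/m³).
e = (39400 − 11240) − (108744000 − 23298000) / 3320 = 2420 m.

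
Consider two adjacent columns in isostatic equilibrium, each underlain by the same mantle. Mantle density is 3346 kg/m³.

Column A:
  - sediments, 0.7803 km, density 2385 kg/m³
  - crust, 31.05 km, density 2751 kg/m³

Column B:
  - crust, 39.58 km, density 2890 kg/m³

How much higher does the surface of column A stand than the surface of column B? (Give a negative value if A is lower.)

0.352 km

For any compensation level in the mantle, the mantle terms cancel and isostasy reduces to e = (Σt_A − Σt_B) − (Σ(ρt)_A − Σ(ρt)_B) / ρ_m.
Σt_A = 31.8303 km; Σt_B = 39.58 km; Σ(ρt)_A = 87279.5655; Σ(ρt)_B = 114386.2 (in km·kg/m³).
e = (31.8303 − 39.58) − (87279.5655 − 114386.2) / 3346 = 0.352 km.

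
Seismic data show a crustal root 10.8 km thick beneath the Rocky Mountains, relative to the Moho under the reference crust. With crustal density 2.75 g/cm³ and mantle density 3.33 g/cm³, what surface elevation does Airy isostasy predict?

2.28 km

By Archimedes' principle applied to the lithosphere: ρ_c h = (ρ_m − ρ_c) r.
h = r (ρ_m − ρ_c) / ρ_c = 10.8 km × (3.33 − 2.75) / 2.75 = 2.28 km.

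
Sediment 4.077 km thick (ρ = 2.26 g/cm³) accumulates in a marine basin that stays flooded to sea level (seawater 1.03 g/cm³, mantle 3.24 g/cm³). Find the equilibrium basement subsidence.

Submarine loading: the sediment displaces seawater, and the subsidence is in turn flooded, so s (ρ_m − ρ_w) = t (ρ_sed − ρ_w).
s = 4.077 km × (2.26 − 1.03) / (3.24 − 1.03) = 2.27 km.

2.27 km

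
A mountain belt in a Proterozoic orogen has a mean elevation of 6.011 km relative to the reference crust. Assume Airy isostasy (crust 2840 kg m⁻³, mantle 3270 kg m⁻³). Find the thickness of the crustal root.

39.7 km

Balancing pressure at the compensation depth: the weight of the topography is balanced by the buoyancy of the root, ρ_c h = (ρ_m − ρ_c) r.
r = h · ρ_c / (ρ_m − ρ_c) = 6.011 km × 2840 / (3270 − 2840) = 39.7 km.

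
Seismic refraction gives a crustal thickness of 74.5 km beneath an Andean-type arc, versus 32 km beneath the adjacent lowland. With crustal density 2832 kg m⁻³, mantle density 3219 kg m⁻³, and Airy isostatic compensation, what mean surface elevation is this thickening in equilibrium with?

5.11 km

Excess crust Δ = 74.5 km − 32 km = 42.5 km, split between elevation h and root r with h + r = Δ.
Airy balance ρ_c h = (ρ_m − ρ_c) r gives r = h ρ_c/(ρ_m − ρ_c), so h (1 + ρ_c/(ρ_m − ρ_c)) = Δ, i.e. h = Δ (ρ_m − ρ_c)/ρ_m.
h = 42.5 km × 387/3219 = 5.11 km.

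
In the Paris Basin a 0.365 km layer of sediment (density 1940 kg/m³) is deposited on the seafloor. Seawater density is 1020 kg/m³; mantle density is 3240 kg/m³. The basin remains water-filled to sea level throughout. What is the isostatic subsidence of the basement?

Submarine loading: the sediment displaces seawater, and the subsidence is in turn flooded, so s (ρ_m − ρ_w) = t (ρ_sed − ρ_w).
s = 0.365 km × (1940 − 1020) / (3240 − 1020) = 0.151 km.

0.151 km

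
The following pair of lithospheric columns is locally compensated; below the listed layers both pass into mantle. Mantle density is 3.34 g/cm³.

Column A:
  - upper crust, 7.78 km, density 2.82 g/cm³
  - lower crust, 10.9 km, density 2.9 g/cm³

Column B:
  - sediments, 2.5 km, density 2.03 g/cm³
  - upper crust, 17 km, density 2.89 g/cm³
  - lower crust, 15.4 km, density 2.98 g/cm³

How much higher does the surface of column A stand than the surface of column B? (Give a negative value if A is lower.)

−2.28 km

For any compensation level in the mantle, the mantle terms cancel and isostasy reduces to e = (Σt_A − Σt_B) − (Σ(ρt)_A − Σ(ρt)_B) / ρ_m.
Σt_A = 18.68 km; Σt_B = 34.9 km; Σ(ρt)_A = 53.5496; Σ(ρt)_B = 100.097 (in km·g/cm³).
e = (18.68 − 34.9) − (53.5496 − 100.097) / 3.34 = −2.28 km.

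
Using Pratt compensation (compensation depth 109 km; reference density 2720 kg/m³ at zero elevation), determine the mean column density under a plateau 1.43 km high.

Pratt balance: ρ_ref D = ρ (D + h).
ρ = ρ_ref D/(D + h) = 2720 × 109 km/(109 km + 1.43 km) = 2680 kg/m³.

2680 kg/m³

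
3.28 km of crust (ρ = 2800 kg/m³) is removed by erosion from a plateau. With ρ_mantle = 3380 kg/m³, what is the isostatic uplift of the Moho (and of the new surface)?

2.72 km

Unloading: uplift u = e ρ_c/ρ_m = 3.28 km × 2800/3380 = 2.72 km.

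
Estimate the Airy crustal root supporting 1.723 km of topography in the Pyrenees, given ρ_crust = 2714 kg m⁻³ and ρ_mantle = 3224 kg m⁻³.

9.17 km

In Airy isostatic equilibrium: the weight of the topography is balanced by the buoyancy of the root, ρ_c h = (ρ_m − ρ_c) r.
r = h · ρ_c / (ρ_m − ρ_c) = 1.723 km × 2714 / (3224 − 2714) = 9.17 km.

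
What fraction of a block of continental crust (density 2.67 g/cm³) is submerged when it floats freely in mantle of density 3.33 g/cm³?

Submerged fraction = ρ_obj/ρ_fluid = 2.67/3.33 = 0.802.

0.802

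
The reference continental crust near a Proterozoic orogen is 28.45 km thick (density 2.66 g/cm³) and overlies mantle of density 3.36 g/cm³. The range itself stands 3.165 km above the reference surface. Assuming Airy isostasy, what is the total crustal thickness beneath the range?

43.6 km

Root depth r = h ρ_c / (ρ_m − ρ_c) = 3.165 km × 2.66 / 0.7 = 12.03 km.
Total thickness = T + h + r = 28.45 km + 3.165 km + 12.03 km = 43.6 km.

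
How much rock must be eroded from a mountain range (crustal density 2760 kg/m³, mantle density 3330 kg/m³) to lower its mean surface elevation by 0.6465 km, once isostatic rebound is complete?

Net drop Δ = e − u = e − e ρ_c/ρ_m = e (ρ_m − ρ_c)/ρ_m.
e = Δ ρ_m/(ρ_m − ρ_c) = 0.6465 km × 3330/570 = 3.78 km.

3.78 km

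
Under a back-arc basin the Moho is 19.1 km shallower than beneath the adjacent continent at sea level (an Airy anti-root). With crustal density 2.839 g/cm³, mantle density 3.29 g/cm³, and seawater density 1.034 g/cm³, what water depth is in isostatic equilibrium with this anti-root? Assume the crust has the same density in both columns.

4.77 km

Replacing a thickness d of crust by seawater at the top must be balanced by replacing crust with mantle at the base: d (ρ_c − ρ_w) = a (ρ_m − ρ_c).
d = a (ρ_m − ρ_c)/(ρ_c − ρ_w) = 19.1 km × 0.451/1.805 = 4.77 km.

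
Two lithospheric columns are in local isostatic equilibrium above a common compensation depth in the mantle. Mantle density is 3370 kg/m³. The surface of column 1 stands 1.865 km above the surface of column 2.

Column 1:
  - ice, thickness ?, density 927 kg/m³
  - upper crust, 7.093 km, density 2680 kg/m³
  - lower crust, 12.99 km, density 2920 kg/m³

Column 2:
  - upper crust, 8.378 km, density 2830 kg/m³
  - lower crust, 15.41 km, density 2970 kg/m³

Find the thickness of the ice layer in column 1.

Take the compensation level at the base of the deeper column (depth z_c below the surface of column 1) and equate Σ ρ_i t_i down to z_c; mantle fills any gap and the z_c terms cancel.
Column 1: x×927 + 7.093×2680 + 12.99×2920 + (z_c − 20.083 − x)×3370
Column 2: 1.865×0 + 8.378×2830 + 15.41×2970 + (z_c − 1.865 − 23.788)×3370
The z_c×3370 term appears on both sides and cancels. Collect the known terms of each column as K = Σ(ρt)_known − 3370 × (depth of known layers): K_1 = 56940.04 − 3370×20.083 = −10739.67; K_2 = 69477.44 − 3370×(1.865 + 23.788) = −16973.17.
Balance: K_1 − x×(3370 − 927) = K_2, so x = (K_1 − K_2)/(3370 − 927) = 6233.5/2443 = 2.55 km.

2.55 km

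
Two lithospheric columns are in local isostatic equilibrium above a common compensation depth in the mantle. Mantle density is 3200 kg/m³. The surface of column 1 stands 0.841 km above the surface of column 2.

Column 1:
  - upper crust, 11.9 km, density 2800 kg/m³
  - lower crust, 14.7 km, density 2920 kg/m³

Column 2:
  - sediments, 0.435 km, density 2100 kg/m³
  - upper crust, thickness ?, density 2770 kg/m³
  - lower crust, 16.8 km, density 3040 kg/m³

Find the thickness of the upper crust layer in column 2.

7.02 km

Take the compensation level at the base of the deeper column (depth z_c below the surface of column 1) and equate Σ ρ_i t_i down to z_c; mantle fills any gap and the z_c terms cancel.
Column 1: 11.9×2800 + 14.7×2920 + (z_c − 26.6)×3200
Column 2: 0.841×0 + 0.435×2100 + x×2770 + 16.8×3040 + (z_c − 0.841 − 17.235 − x)×3200
The z_c×3200 term appears on both sides and cancels. Collect the known terms of each column as K = Σ(ρt)_known − 3200 × (depth of known layers): K_1 = 76244 − 3200×26.6 = −8876; K_2 = 51985.5 − 3200×(0.841 + 17.235) = −5857.7.
Balance: K_1 = K_2 − x×(3200 − 2770), so x = (K_2 − K_1)/(3200 − 2770) = 3018.3/430 = 7.02 km.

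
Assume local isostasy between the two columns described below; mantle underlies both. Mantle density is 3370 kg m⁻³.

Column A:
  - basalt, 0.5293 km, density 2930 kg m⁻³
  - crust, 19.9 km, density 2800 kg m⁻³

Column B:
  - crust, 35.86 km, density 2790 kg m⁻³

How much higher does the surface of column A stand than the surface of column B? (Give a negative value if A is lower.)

For any compensation level in the mantle, the mantle terms cancel and isostasy reduces to e = (Σt_A − Σt_B) − (Σ(ρt)_A − Σ(ρt)_B) / ρ_m.
Σt_A = 20.4293 km; Σt_B = 35.86 km; Σ(ρt)_A = 57270.849; Σ(ρt)_B = 100049.4 (in km·kg m⁻³).
e = (20.4293 − 35.86) − (57270.849 − 100049.4) / 3370 = −2.74 km.

−2.74 km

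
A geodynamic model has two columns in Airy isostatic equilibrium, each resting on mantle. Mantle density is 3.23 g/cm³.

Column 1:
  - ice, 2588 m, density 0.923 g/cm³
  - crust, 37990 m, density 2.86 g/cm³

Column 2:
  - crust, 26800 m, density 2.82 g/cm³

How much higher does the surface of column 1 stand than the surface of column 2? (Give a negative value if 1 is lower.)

For any compensation level in the mantle, the mantle terms cancel and isostasy reduces to e = (Σt_1 − Σt_2) − (Σ(ρt)_1 − Σ(ρt)_2) / ρ_m.
Σt_1 = 40578 m; Σt_2 = 26800 m; Σ(ρt)_1 = 111040.124; Σ(ρt)_2 = 75576 (in m·g/cm³).
e = (40578 − 26800) − (111040.124 − 75576) / 3.23 = 2800 m.

2800 m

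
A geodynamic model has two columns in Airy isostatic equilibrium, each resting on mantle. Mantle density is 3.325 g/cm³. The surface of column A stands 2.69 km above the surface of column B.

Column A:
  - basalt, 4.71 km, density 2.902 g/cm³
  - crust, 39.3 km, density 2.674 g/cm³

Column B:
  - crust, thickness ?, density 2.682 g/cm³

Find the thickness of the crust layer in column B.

Take the compensation level at the base of the deeper column (depth z_c below the surface of column A) and equate Σ ρ_i t_i down to z_c; mantle fills any gap and the z_c terms cancel.
Column A: 4.71×2.902 + 39.3×2.674 + (z_c − 44.01)×3.325
Column B: 2.69×0 + x×2.682 + (z_c − 2.69 − 0 − x)×3.325
The z_c×3.325 term appears on both sides and cancels. Collect the known terms of each column as K = Σ(ρt)_known − 3.325 × (depth of known layers): K_A = 118.75662 − 3.325×44.01 = −27.57663; K_B = 0 − 3.325×(2.69 + 0) = −8.94425.
Balance: K_A = K_B − x×(3.325 − 2.682), so x = (K_B − K_A)/(3.325 − 2.682) = 18.6324/0.643 = 29 km.

29 km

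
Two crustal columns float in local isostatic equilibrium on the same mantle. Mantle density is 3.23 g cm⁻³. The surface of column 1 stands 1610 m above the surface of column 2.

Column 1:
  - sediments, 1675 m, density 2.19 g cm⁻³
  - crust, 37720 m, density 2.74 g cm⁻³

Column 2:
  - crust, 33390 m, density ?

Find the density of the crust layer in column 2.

2.78 g cm⁻³

Take the compensation level at the base of the deeper column (depth z_c below the surface of column 1) and equate Σ ρ_i t_i down to z_c; mantle fills any gap and the z_c terms cancel.
Column 1: 1675×2.19 + 37720×2.74 + (z_c − 39395)×3.23
Column 2: 1610×0 + 33390×ρ + (z_c − 1610 − 33390)×3.23
The z_c×3.23 term appears on both sides and cancels. Collect the known terms of each column as K = Σ(ρt)_known − 3.23 × (depth of known layers): K_1 = 107021.05 − 3.23×39395 = −20224.8; K_2 = 0 − 3.23×(1610 + 33390) = −113050.
Balance: K_1 = K_2 + 33390×ρ, so ρ = (K_1 − K_2)/33390 = 92825.2/33390 = 2.78 g cm⁻³.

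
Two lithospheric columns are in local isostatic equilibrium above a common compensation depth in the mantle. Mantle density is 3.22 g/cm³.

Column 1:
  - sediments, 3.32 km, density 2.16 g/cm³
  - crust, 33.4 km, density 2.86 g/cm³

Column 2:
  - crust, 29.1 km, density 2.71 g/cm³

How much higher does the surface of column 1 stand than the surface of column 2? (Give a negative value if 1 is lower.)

For any compensation level in the mantle, the mantle terms cancel and isostasy reduces to e = (Σt_1 − Σt_2) − (Σ(ρt)_1 − Σ(ρt)_2) / ρ_m.
Σt_1 = 36.72 km; Σt_2 = 29.1 km; Σ(ρt)_1 = 102.6952; Σ(ρt)_2 = 78.861 (in km·g/cm³).
e = (36.72 − 29.1) − (102.6952 − 78.861) / 3.22 = 0.218 km.

0.218 km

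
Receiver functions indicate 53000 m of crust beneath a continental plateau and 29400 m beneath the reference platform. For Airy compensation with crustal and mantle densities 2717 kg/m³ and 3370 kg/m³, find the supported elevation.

4570 m

Excess crust Δ = 53000 m − 29400 m = 23600 m, split between elevation h and root r with h + r = Δ.
Airy balance ρ_c h = (ρ_m − ρ_c) r gives r = h ρ_c/(ρ_m − ρ_c), so h (1 + ρ_c/(ρ_m − ρ_c)) = Δ, i.e. h = Δ (ρ_m − ρ_c)/ρ_m.
h = 23600 m × 653/3370 = 4570 m.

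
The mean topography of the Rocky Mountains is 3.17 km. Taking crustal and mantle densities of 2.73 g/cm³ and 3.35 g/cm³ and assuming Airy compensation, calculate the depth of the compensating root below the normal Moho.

14 km

In Airy isostatic equilibrium: the weight of the topography is balanced by the buoyancy of the root, ρ_c h = (ρ_m − ρ_c) r.
r = h · ρ_c / (ρ_m − ρ_c) = 3.17 km × 2.73 / (3.35 − 2.73) = 14 km.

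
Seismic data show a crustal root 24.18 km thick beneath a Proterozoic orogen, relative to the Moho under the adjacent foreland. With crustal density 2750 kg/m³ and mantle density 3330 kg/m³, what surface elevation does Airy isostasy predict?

5.1 km

In Airy isostatic equilibrium: ρ_c h = (ρ_m − ρ_c) r.
h = r (ρ_m − ρ_c) / ρ_c = 24.18 km × (3330 − 2750) / 2750 = 5.1 km.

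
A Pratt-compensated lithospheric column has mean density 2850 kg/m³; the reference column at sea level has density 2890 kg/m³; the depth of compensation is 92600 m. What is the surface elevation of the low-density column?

ρ_ref D = ρ (D + h) → h = D (ρ_ref − ρ)/ρ.
h = 92600 m × (2890 − 2850)/2850 = 1300 m.

1300 m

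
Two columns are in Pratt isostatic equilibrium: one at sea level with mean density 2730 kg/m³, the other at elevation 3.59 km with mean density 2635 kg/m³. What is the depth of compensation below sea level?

99.6 km

ρ_ref D = ρ (D + h) → D (ρ_ref − ρ) = ρ h.
D = ρ h/(ρ_ref − ρ) = 2635 × 3.59 km/(2730 − 2635) = 99.6 km.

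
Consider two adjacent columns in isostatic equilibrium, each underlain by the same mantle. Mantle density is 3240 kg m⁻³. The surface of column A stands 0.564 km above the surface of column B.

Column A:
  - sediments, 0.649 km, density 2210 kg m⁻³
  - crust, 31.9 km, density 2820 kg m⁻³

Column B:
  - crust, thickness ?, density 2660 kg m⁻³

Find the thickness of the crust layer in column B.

Take the compensation level at the base of the deeper column (depth z_c below the surface of column A) and equate Σ ρ_i t_i down to z_c; mantle fills any gap and the z_c terms cancel.
Column A: 0.649×2210 + 31.9×2820 + (z_c − 32.549)×3240
Column B: 0.564×0 + x×2660 + (z_c − 0.564 − 0 − x)×3240
The z_c×3240 term appears on both sides and cancels. Collect the known terms of each column as K = Σ(ρt)_known − 3240 × (depth of known layers): K_A = 91392.29 − 3240×32.549 = −14066.47; K_B = 0 − 3240×(0.564 + 0) = −1827.36.
Balance: K_A = K_B − x×(3240 − 2660), so x = (K_B − K_A)/(3240 − 2660) = 12239.1/580 = 21.1 km.

21.1 km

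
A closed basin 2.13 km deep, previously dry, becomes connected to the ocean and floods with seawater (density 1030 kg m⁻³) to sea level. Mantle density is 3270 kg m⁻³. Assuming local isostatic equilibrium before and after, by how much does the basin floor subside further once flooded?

0.979 km

After flooding the water column is d + s deep. Its weight must equal the weight of mantle displaced by the extra subsidence s: (d + s) ρ_w = s ρ_m.
s = d ρ_w / (ρ_m − ρ_w) = 2.13 km × 1030/(3270 − 1030) = 0.979 km.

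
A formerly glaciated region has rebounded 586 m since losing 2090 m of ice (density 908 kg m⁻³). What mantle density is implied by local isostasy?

ρ_m = ρ_ice t / u = 908 × 2090 m/586 m = 3240 kg m⁻³.

3240 kg m⁻³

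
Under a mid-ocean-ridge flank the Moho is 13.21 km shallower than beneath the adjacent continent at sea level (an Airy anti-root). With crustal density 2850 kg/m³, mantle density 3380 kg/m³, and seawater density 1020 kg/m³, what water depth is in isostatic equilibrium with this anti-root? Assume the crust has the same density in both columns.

Replacing a thickness d of crust by seawater at the top must be balanced by replacing crust with mantle at the base: d (ρ_c − ρ_w) = a (ρ_m − ρ_c).
d = a (ρ_m − ρ_c)/(ρ_c − ρ_w) = 13.21 km × 530/1830 = 3.83 km.

3.83 km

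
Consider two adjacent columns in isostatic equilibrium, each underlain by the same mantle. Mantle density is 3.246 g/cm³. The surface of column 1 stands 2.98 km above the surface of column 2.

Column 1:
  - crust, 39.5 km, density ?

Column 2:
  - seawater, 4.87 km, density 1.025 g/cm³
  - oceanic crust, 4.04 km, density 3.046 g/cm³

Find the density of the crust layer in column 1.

2.71 g/cm³

Take the compensation level at the base of the deeper column (depth z_c below the surface of column 1) and equate Σ ρ_i t_i down to z_c; mantle fills any gap and the z_c terms cancel.
Column 1: 39.5×ρ + (z_c − 39.5)×3.246
Column 2: 2.98×0 + 4.87×1.025 + 4.04×3.046 + (z_c − 2.98 − 8.91)×3.246
The z_c×3.246 term appears on both sides and cancels. Collect the known terms of each column as K = Σ(ρt)_known − 3.246 × (depth of known layers): K_1 = 0 − 3.246×39.5 = −128.217; K_2 = 17.29759 − 3.246×(2.98 + 8.91) = −21.29735.
Balance: K_1 + 39.5×ρ = K_2, so ρ = (K_2 − K_1)/39.5 = 106.92/39.5 = 2.71 g/cm³.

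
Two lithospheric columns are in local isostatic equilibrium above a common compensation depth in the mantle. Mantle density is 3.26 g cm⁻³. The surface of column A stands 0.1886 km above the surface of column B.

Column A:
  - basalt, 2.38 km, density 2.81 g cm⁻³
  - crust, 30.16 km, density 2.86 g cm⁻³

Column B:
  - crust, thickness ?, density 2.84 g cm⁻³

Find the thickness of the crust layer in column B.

Take the compensation level at the base of the deeper column (depth z_c below the surface of column A) and equate Σ ρ_i t_i down to z_c; mantle fills any gap and the z_c terms cancel.
Column A: 2.38×2.81 + 30.16×2.86 + (z_c − 32.54)×3.26
Column B: 0.1886×0 + x×2.84 + (z_c − 0.1886 − 0 − x)×3.26
The z_c×3.26 term appears on both sides and cancels. Collect the known terms of each column as K = Σ(ρt)_known − 3.26 × (depth of known layers): K_A = 92.9454 − 3.26×32.54 = −13.135; K_B = 0 − 3.26×(0.1886 + 0) = −0.614836.
Balance: K_A = K_B − x×(3.26 − 2.84), so x = (K_B − K_A)/(3.26 − 2.84) = 12.5202/0.42 = 29.8 km.

29.8 km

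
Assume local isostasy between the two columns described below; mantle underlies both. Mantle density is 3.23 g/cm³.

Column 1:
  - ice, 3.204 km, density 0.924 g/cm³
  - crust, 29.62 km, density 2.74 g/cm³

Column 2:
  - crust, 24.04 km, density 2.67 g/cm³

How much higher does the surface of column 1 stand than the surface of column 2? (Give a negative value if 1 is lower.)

2.61 km

For any compensation level in the mantle, the mantle terms cancel and isostasy reduces to e = (Σt_1 − Σt_2) − (Σ(ρt)_1 − Σ(ρt)_2) / ρ_m.
Σt_1 = 32.824 km; Σt_2 = 24.04 km; Σ(ρt)_1 = 84.119296; Σ(ρt)_2 = 64.1868 (in km·g/cm³).
e = (32.824 − 24.04) − (84.119296 − 64.1868) / 3.23 = 2.61 km.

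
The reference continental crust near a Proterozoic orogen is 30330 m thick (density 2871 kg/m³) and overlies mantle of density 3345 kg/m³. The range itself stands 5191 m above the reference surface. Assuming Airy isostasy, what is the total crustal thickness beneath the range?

67000 m

Root depth r = h ρ_c / (ρ_m − ρ_c) = 5191 m × 2871 / 474 = 31440 m.
Total thickness = T + h + r = 30330 m + 5191 m + 31440 m = 67000 m.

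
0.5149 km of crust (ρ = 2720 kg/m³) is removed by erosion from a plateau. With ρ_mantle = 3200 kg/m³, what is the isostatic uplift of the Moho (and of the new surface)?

0.438 km

Unloading: uplift u = e ρ_c/ρ_m = 0.5149 km × 2720/3200 = 0.438 km.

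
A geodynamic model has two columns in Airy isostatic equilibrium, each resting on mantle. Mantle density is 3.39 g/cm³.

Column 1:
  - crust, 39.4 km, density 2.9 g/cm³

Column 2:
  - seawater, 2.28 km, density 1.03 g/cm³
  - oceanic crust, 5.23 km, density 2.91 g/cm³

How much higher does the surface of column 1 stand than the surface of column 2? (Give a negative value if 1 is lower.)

3.37 km

For any compensation level in the mantle, the mantle terms cancel and isostasy reduces to e = (Σt_1 − Σt_2) − (Σ(ρt)_1 − Σ(ρt)_2) / ρ_m.
Σt_1 = 39.4 km; Σt_2 = 7.51 km; Σ(ρt)_1 = 114.26; Σ(ρt)_2 = 17.5677 (in km·g/cm³).
e = (39.4 − 7.51) − (114.26 − 17.5677) / 3.39 = 3.37 km.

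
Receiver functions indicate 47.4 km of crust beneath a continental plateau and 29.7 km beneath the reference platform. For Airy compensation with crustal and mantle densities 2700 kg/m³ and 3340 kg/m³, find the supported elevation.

Excess crust Δ = 47.4 km − 29.7 km = 17.7 km, split between elevation h and root r with h + r = Δ.
Airy balance ρ_c h = (ρ_m − ρ_c) r gives r = h ρ_c/(ρ_m − ρ_c), so h (1 + ρ_c/(ρ_m − ρ_c)) = Δ, i.e. h = Δ (ρ_m − ρ_c)/ρ_m.
h = 17.7 km × 640/3340 = 3.39 km.

3.39 km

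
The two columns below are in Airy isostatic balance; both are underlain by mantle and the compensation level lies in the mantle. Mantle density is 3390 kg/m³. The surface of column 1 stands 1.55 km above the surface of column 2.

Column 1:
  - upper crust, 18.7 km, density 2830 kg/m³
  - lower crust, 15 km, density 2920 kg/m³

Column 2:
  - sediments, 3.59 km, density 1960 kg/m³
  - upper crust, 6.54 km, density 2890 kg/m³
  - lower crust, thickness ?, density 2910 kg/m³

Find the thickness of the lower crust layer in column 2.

8.05 km

Take the compensation level at the base of the deeper column (depth z_c below the surface of column 1) and equate Σ ρ_i t_i down to z_c; mantle fills any gap and the z_c terms cancel.
Column 1: 18.7×2830 + 15×2920 + (z_c − 33.7)×3390
Column 2: 1.55×0 + 3.59×1960 + 6.54×2890 + x×2910 + (z_c − 1.55 − 10.13 − x)×3390
The z_c×3390 term appears on both sides and cancels. Collect the known terms of each column as K = Σ(ρt)_known − 3390 × (depth of known layers): K_1 = 96721 − 3390×33.7 = −17522; K_2 = 25937 − 3390×(1.55 + 10.13) = −13658.2.
Balance: K_1 = K_2 − x×(3390 − 2910), so x = (K_2 − K_1)/(3390 − 2910) = 3863.8/480 = 8.05 km.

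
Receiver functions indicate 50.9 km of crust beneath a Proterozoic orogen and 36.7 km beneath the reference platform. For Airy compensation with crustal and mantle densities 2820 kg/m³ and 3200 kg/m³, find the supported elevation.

Excess crust Δ = 50.9 km − 36.7 km = 14.2 km, split between elevation h and root r with h + r = Δ.
Airy balance ρ_c h = (ρ_m − ρ_c) r gives r = h ρ_c/(ρ_m − ρ_c), so h (1 + ρ_c/(ρ_m − ρ_c)) = Δ, i.e. h = Δ (ρ_m − ρ_c)/ρ_m.
h = 14.2 km × 380/3200 = 1.69 km.

1.69 km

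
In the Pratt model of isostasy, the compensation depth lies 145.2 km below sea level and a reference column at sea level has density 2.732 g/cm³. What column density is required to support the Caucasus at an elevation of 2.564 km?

Pratt balance: ρ_ref D = ρ (D + h).
ρ = ρ_ref D/(D + h) = 2.732 × 145.2 km/(145.2 km + 2.564 km) = 2.68 g/cm³.

2.68 g/cm³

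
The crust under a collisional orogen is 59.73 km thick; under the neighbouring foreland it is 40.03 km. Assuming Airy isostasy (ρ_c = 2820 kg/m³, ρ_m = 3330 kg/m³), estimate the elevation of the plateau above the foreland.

Excess crust Δ = 59.73 km − 40.03 km = 19.7 km, split between elevation h and root r with h + r = Δ.
Airy balance ρ_c h = (ρ_m − ρ_c) r gives r = h ρ_c/(ρ_m − ρ_c), so h (1 + ρ_c/(ρ_m − ρ_c)) = Δ, i.e. h = Δ (ρ_m − ρ_c)/ρ_m.
h = 19.7 km × 510/3330 = 3.02 km.

3.02 km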